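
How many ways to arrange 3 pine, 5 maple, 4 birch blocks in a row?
12! / (3! × 5! × 4!) = 27720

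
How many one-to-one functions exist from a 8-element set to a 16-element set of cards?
P(16,8) = 16!/(16-8)! = 518918400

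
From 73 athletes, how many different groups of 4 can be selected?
C(73,4) = 73!/(4!×69!) = 1088430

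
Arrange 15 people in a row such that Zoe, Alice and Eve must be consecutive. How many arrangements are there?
Treat the 3 as one block: (15-3+1)! × 3! = 6227020800 × 6 = 37362124800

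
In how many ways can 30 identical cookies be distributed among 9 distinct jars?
C(30+9-1, 9-1) = C(38, 8) = 48903492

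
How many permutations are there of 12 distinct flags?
12! = 479001600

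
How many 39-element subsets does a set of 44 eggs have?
C(44,39) = 44!/(39!×5!) = 1086008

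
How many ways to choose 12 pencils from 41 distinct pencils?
C(41,12) = 41!/(12!×29!) = 7898654920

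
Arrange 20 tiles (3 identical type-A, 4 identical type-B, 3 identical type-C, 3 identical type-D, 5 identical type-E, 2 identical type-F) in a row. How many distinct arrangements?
20! / (3! × 4! × 3! × 3! × 5! × 2!) = 1955457504000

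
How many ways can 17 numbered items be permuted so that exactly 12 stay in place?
Choose the 12 fixed points C(17,12) = 6188, derange the rest: !5 = Σ_{j=0}^{5} (-1)^j·5!/j! = 120 - 120 + 60 - 20 + 5 - 1 = 44. Product = 6188 × 44 = 272272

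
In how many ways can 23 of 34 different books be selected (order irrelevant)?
C(34,23) = 34!/(23!×11!) = 286097760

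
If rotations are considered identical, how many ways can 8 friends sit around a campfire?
Circular: fix one position, arrange the rest. (8-1)! = 5040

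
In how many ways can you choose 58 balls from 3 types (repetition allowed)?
C(58+3-1, 3-1) = C(60, 2) = 1770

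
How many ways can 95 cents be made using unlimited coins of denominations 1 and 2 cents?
Coefficient of x^95 in 1/(1-x^1) · 1/(1-x^2). Use j coins of 2 for j = 0..⌊95/2⌋ = 47, the rest in 1s: 47 + 1 = 48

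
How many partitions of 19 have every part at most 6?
Let r_j(i) = number of partitions of i into parts ≤ j, for i = 0..19. r_1(i) = 1 for all i; r_j(i) = r_{j-1}(i) + r_j(i-j). Rows j = 2..6: ≤2: 1 1 2 2 3 3 4 4 5 5 6 6 7 7 8 8 9 9 10 10; ≤3: 1 1 2 3 4 5 7 8 10 12 14 16 19 21 24 27 30 33 37 40; ≤4: 1 1 2 3 5 6 9 11 15 18 23 27 34 39 47 54 64 72 84 94; ≤5: 1 1 2 3 5 7 10 13 18 23 30 37 47 57 70 84 101 119 141 164; ≤6: 1 1 2 3 5 7 11 14 20 26 35 44 58 71 90 110 136 163 199 235. r_6(19) = 235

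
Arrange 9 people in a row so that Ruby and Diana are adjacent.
Treat as block: (9-1)! × 2! = 40320 × 2 = 80640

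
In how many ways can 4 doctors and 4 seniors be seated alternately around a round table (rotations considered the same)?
Fix one of the doctors: (4-1)! ways for the remaining doctors, × 4! ways for the seniors = 6 × 24 = 144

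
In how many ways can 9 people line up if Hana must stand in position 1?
Fix one position: (9-1)! = 40320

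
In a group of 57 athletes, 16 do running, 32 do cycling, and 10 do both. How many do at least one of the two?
|A∪B| = |A| + |B| - |A∩B| = 16 + 32 - 10 = 38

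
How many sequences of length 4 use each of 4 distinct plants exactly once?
4! = 24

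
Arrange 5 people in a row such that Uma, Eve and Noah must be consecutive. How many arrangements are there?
Treat the 3 as one block: (5-3+1)! × 3! = 6 × 6 = 36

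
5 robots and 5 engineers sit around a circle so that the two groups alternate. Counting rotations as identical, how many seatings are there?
Fix one of the robots: (5-1)! ways for the remaining robots, × 5! ways for the engineers = 24 × 120 = 2880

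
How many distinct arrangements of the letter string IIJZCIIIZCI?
11! / (1! × 2! × 2! × 6!) = 13860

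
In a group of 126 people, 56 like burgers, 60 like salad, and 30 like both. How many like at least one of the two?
|A∪B| = |A| + |B| - |A∩B| = 56 + 60 - 30 = 86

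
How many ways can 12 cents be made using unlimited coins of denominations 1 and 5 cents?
Coefficient of x^12 in 1/(1-x^1) · 1/(1-x^5). Use j coins of 5 for j = 0..⌊12/5⌋ = 2, the rest in 1s: 2 + 1 = 3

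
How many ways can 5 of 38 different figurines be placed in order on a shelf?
P(38,5) = 38!/(38-5)! = 60233040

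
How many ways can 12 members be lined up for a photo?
12! = 479001600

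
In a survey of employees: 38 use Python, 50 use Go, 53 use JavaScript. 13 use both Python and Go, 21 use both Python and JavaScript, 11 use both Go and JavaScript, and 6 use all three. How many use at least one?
|A∪B∪C| = 38+50+53-13-21-11+6 = 102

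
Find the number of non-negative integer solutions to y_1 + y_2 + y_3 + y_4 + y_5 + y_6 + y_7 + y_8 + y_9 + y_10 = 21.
C(21+10-1, 10-1) = C(30, 9) = 14307150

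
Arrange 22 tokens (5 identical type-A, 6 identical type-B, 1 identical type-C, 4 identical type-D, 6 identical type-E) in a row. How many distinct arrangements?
22! / (5! × 6! × 1! × 4! × 6!) = 752851139040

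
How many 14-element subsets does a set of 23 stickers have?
C(23,14) = 23!/(14!×9!) = 817190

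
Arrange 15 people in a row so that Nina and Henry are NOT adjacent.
Total - adjacent = 15! - (15-1)!×2 = 1307674368000 - 174356582400 = 1133317785600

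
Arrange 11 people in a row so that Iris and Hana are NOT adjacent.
Total - adjacent = 11! - (11-1)!×2 = 39916800 - 7257600 = 32659200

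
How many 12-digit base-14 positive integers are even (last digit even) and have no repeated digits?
Last∈{0,2,4,6,8,10,12}. Last=0: 3113510400. Last nonzero: 6×12×P(12,10) = 17244057600. Total = 20357568000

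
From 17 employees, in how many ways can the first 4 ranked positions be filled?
P(17,4) = 17!/(17-4)! = 57120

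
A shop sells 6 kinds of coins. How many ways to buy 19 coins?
C(19+6-1, 6-1) = C(24, 5) = 42504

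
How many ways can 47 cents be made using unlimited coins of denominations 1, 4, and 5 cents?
Coefficient of x^47 in 1/(1-x^1) · 1/(1-x^4) · 1/(1-x^5). Case on j = number of 5-cent coins (j = 0..9); remainder r = 47 - 5j is made from {1,4} in ⌊r/4⌋+1 ways. r = 47, 42, 37, 32, 27, 22, 17, 12, 7, 2 → 12 + 11 + 10 + 9 + 7 + 6 + 5 + 4 + 2 + 1 = 67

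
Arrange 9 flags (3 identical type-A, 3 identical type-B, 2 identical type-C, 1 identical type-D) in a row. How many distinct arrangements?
9! / (3! × 3! × 2! × 1!) = 5040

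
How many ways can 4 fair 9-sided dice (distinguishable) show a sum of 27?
Coefficient of x^27 in (x + x² + ... + x^9)^4. By inclusion-exclusion on dice exceeding 9: Σ_j (-1)^j C(4,j)·C(27-1-9j, 3) = C(4,0)·C(26,3) - C(4,1)·C(17,3) + C(4,2)·C(8,3) = 1·2600 - 4·680 + 6·56 = 216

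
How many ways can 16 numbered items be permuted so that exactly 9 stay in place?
Choose the 9 fixed points C(16,9) = 11440, derange the rest: !7 = Σ_{j=0}^{7} (-1)^j·7!/j! = 5040 - 5040 + 2520 - 840 + 210 - 42 + 7 - 1 = 1854. Product = 11440 × 1854 = 21209760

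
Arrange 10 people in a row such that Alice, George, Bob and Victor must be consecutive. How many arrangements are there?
Treat the 4 as one block: (10-4+1)! × 4! = 5040 × 24 = 120960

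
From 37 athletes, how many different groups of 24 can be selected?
C(37,24) = 37!/(24!×13!) = 3562467300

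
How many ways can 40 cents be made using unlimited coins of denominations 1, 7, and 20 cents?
Coefficient of x^40 in 1/(1-x^1) · 1/(1-x^7) · 1/(1-x^20). Case on j = number of 20-cent coins (j = 0..2); remainder r = 40 - 20j is made from {1,7} in ⌊r/7⌋+1 ways. r = 40, 20, 0 → 6 + 3 + 1 = 10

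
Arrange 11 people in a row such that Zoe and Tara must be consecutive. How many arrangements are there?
Treat the 2 as one block: (11-2+1)! × 2! = 3628800 × 2 = 7257600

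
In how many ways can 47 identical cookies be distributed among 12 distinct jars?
C(47+12-1, 12-1) = C(58, 11) = 227692286640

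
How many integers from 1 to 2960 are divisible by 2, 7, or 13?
⌊2960/2⌋+⌊2960/7⌋+⌊2960/13⌋ - ⌊2960/14⌋-⌊2960/26⌋-⌊2960/91⌋ + ⌊2960/182⌋ = 1480+422+227 - 211-113-32 + 16 = 1789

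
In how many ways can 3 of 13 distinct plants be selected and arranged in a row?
P(13,3) = 13!/(13-3)! = 1716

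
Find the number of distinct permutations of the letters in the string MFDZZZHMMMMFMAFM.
16! / (1! × 1! × 7! × 3! × 1! × 3!) = 115315200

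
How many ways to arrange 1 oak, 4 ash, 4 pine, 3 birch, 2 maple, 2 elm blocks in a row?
16! / (1! × 4! × 4! × 3! × 2! × 2!) = 1513512000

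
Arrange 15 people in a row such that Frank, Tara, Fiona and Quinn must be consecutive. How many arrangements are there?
Treat the 4 as one block: (15-4+1)! × 4! = 479001600 × 24 = 11496038400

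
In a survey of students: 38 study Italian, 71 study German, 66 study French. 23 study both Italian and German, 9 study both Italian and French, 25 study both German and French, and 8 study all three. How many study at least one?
|A∪B∪C| = 38+71+66-23-9-25+8 = 126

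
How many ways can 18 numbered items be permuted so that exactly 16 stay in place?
Choose the 16 fixed points C(18,16) = 153, derange the rest: !2 = Σ_{j=0}^{2} (-1)^j·2!/j! = 2 - 2 + 1 = 1. Product = 153 × 1 = 153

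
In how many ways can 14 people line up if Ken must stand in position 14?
Fix one position: (14-1)! = 6227020800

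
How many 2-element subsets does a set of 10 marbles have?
C(10,2) = 10!/(2!×8!) = 45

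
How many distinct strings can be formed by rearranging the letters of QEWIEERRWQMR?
12! / (2! × 3! × 1! × 1! × 2! × 3!) = 3326400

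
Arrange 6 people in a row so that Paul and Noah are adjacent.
Treat as block: (6-1)! × 2! = 120 × 2 = 240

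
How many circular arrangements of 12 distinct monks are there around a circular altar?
Circular: fix one position, arrange the rest. (12-1)! = 39916800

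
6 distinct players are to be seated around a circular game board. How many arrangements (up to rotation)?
Circular: fix one position, arrange the rest. (6-1)! = 120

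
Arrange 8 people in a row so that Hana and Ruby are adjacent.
Treat as block: (8-1)! × 2! = 5040 × 2 = 10080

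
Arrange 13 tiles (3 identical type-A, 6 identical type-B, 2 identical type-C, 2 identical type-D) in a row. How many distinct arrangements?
13! / (3! × 6! × 2! × 2!) = 360360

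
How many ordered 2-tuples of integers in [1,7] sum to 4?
Coefficient of x^4 in (x + x² + ... + x^7)^2. By inclusion-exclusion on dice exceeding 7: Σ_j (-1)^j C(2,j)·C(4-1-7j, 1) = C(2,0)·C(3,1) = 1·3 = 3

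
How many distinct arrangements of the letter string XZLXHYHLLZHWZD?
14! / (3! × 3! × 1! × 3! × 2! × 1! × 1!) = 201801600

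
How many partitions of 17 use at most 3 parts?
By conjugation, equals partitions of 17 into parts ≤ 3. Let r_j(i) = number of partitions of i into parts ≤ j, for i = 0..17. r_1(i) = 1 for all i; r_j(i) = r_{j-1}(i) + r_j(i-j). Rows j = 2..3: ≤2: 1 1 2 2 3 3 4 4 5 5 6 6 7 7 8 8 9 9; ≤3: 1 1 2 3 4 5 7 8 10 12 14 16 19 21 24 27 30 33. r_3(17) = 33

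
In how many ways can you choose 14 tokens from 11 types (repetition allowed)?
C(14+11-1, 11-1) = C(24, 10) = 1961256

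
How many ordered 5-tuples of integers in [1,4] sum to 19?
Coefficient of x^19 in (x + x² + ... + x^4)^5. By inclusion-exclusion on dice exceeding 4: Σ_j (-1)^j C(5,j)·C(19-1-4j, 4) = C(5,0)·C(18,4) - C(5,1)·C(14,4) + C(5,2)·C(10,4) - C(5,3)·C(6,4) = 1·3060 - 5·1001 + 10·210 - 10·15 = 5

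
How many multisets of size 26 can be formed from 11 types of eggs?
C(26+11-1, 11-1) = C(36, 10) = 254186856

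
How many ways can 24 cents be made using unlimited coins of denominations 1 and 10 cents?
Coefficient of x^24 in 1/(1-x^1) · 1/(1-x^10). Use j coins of 10 for j = 0..⌊24/10⌋ = 2, the rest in 1s: 2 + 1 = 3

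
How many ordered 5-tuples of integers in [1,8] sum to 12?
Coefficient of x^12 in (x + x² + ... + x^8)^5. By inclusion-exclusion on dice exceeding 8: Σ_j (-1)^j C(5,j)·C(12-1-8j, 4) = C(5,0)·C(11,4) = 1·330 = 330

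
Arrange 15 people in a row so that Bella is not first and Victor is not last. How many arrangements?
By inclusion-exclusion: 15! - 2×(15-1)! + (15-2)! = 1307674368000 - 174356582400 + 6227020800 = 1139544806400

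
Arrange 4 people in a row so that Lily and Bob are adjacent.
Treat as block: (4-1)! × 2! = 6 × 2 = 12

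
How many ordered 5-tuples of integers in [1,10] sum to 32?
Coefficient of x^32 in (x + x² + ... + x^10)^5. By inclusion-exclusion on dice exceeding 10: Σ_j (-1)^j C(5,j)·C(32-1-10j, 4) = C(5,0)·C(31,4) - C(5,1)·C(21,4) + C(5,2)·C(11,4) = 1·31465 - 5·5985 + 10·330 = 4840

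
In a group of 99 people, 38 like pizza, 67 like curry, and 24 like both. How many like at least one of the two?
|A∪B| = |A| + |B| - |A∩B| = 38 + 67 - 24 = 81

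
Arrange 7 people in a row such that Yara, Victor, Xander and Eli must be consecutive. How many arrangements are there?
Treat the 4 as one block: (7-4+1)! × 4! = 24 × 24 = 576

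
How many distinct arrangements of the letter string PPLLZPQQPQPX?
12! / (5! × 1! × 3! × 2! × 1!) = 332640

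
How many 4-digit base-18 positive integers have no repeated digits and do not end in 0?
Last digit: 17 nonzero choices. First digit: 16 (nonzero, ≠last). Middle 2: P(16,2) = 240. Total = 65280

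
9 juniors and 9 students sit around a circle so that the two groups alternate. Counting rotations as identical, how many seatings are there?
Fix one of the juniors: (9-1)! ways for the remaining juniors, × 9! ways for the students = 40320 × 362880 = 14631321600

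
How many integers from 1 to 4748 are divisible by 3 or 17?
⌊4748/3⌋ + ⌊4748/17⌋ - ⌊4748/51⌋ = 1582 + 279 - 93 = 1768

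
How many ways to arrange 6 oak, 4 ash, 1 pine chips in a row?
11! / (6! × 4! × 1!) = 2310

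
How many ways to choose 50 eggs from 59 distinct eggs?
C(59,50) = 59!/(50!×9!) = 12565671261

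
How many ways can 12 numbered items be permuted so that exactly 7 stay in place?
Choose the 7 fixed points C(12,7) = 792, derange the rest: !5 = Σ_{j=0}^{5} (-1)^j·5!/j! = 120 - 120 + 60 - 20 + 5 - 1 = 44. Product = 792 × 44 = 34848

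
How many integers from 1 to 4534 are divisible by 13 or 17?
⌊4534/13⌋ + ⌊4534/17⌋ - ⌊4534/221⌋ = 348 + 266 - 20 = 594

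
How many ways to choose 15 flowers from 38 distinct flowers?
C(38,15) = 38!/(15!×23!) = 15471286560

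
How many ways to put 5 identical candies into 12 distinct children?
C(5+12-1, 12-1) = C(16, 11) = 4368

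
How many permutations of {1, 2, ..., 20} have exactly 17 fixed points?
Choose the 17 fixed points C(20,17) = 1140, derange the rest: !3 = Σ_{j=0}^{3} (-1)^j·3!/j! = 6 - 6 + 3 - 1 = 2. Product = 1140 × 2 = 2280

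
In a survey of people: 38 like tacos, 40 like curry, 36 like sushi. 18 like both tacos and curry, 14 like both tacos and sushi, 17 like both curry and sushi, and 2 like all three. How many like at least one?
|A∪B∪C| = 38+40+36-18-14-17+2 = 67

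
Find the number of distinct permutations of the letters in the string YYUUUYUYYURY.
12! / (1! × 6! × 5!) = 5544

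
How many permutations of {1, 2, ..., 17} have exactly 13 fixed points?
Choose the 13 fixed points C(17,13) = 2380, derange the rest: !4 = Σ_{j=0}^{4} (-1)^j·4!/j! = 24 - 24 + 12 - 4 + 1 = 9. Product = 2380 × 9 = 21420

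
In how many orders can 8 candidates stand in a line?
8! = 40320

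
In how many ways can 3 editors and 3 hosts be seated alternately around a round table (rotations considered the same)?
Fix one of the editors: (3-1)! ways for the remaining editors, × 3! ways for the hosts = 2 × 6 = 12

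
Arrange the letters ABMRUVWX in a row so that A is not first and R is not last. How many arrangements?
By inclusion-exclusion: 8! - 2×(8-1)! + (8-2)! = 40320 - 10080 + 720 = 30960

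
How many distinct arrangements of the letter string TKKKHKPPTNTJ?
12! / (3! × 1! × 1! × 1! × 2! × 4!) = 1663200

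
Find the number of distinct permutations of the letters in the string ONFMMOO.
7! / (2! × 1! × 3! × 1!) = 420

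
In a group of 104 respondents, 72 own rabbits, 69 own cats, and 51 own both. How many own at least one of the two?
|A∪B| = |A| + |B| - |A∩B| = 72 + 69 - 51 = 90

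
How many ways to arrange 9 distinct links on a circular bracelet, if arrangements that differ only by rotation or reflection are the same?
(9-1)!/2 = 40320/2 = 20160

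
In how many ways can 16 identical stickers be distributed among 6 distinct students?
C(16+6-1, 6-1) = C(21, 5) = 20349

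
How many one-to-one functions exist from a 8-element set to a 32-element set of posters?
P(32,8) = 32!/(32-8)! = 424097856000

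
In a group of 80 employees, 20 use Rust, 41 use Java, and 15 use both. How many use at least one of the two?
|A∪B| = |A| + |B| - |A∩B| = 20 + 41 - 15 = 46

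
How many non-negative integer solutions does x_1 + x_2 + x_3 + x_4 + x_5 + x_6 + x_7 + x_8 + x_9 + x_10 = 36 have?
C(36+10-1, 10-1) = C(45, 9) = 886163135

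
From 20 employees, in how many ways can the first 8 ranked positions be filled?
P(20,8) = 20!/(20-8)! = 5079110400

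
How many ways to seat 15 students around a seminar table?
Circular: fix one position, arrange the rest. (15-1)! = 87178291200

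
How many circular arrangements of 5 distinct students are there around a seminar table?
Circular: fix one position, arrange the rest. (5-1)! = 24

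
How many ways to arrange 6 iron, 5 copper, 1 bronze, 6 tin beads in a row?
18! / (6! × 5! × 1! × 6!) = 102918816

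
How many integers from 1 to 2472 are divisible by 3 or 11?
⌊2472/3⌋ + ⌊2472/11⌋ - ⌊2472/33⌋ = 824 + 224 - 74 = 974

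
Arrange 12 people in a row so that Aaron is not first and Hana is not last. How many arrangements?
By inclusion-exclusion: 12! - 2×(12-1)! + (12-2)! = 479001600 - 79833600 + 3628800 = 402796800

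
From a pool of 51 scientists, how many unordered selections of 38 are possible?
C(51,38) = 51!/(38!×13!) = 476260169700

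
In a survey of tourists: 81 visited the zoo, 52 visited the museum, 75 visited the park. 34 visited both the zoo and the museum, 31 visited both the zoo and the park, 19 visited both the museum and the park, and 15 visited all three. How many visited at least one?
|A∪B∪C| = 81+52+75-34-31-19+15 = 139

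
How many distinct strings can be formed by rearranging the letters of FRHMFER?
7! / (1! × 1! × 1! × 2! × 2!) = 1260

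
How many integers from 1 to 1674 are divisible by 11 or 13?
⌊1674/11⌋ + ⌊1674/13⌋ - ⌊1674/143⌋ = 152 + 128 - 11 = 269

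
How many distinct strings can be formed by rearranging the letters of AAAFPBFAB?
9! / (2! × 4! × 1! × 2!) = 3780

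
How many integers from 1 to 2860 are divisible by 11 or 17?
⌊2860/11⌋ + ⌊2860/17⌋ - ⌊2860/187⌋ = 260 + 168 - 15 = 413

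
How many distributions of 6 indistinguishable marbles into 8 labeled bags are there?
C(6+8-1, 8-1) = C(13, 7) = 1716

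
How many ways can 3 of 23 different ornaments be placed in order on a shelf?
P(23,3) = 23!/(23-3)! = 10626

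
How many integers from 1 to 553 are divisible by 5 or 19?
⌊553/5⌋ + ⌊553/19⌋ - ⌊553/95⌋ = 110 + 29 - 5 = 134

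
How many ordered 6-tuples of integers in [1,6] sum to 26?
Coefficient of x^26 in (x + x² + ... + x^6)^6. By inclusion-exclusion on dice exceeding 6: Σ_j (-1)^j C(6,j)·C(26-1-6j, 5) = C(6,0)·C(25,5) - C(6,1)·C(19,5) + C(6,2)·C(13,5) - C(6,3)·C(7,5) = 1·53130 - 6·11628 + 15·1287 - 20·21 = 2247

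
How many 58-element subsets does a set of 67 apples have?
C(67,58) = 67!/(58!×9!) = 42757703560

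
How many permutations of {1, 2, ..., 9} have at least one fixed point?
Complement of the derangements. !9 = Σ_{j=0}^{9} (-1)^j·9!/j! = 362880 - 362880 + 181440 - 60480 + 15120 - 3024 + 504 - 72 + 9 - 1 = 133496. 9! - !9 = 362880 - 133496 = 229384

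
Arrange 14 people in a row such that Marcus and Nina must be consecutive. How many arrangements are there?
Treat the 2 as one block: (14-2+1)! × 2! = 6227020800 × 2 = 12454041600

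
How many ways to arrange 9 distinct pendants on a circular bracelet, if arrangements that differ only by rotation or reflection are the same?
(9-1)!/2 = 40320/2 = 20160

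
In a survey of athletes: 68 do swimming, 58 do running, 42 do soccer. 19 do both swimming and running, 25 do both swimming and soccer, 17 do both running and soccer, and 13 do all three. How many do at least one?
|A∪B∪C| = 68+58+42-19-25-17+13 = 120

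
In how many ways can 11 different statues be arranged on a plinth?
11! = 39916800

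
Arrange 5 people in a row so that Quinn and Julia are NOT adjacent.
Total - adjacent = 5! - (5-1)!×2 = 120 - 48 = 72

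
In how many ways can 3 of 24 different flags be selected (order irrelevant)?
C(24,3) = 24!/(3!×21!) = 2024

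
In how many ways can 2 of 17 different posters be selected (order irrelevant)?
C(17,2) = 17!/(2!×15!) = 136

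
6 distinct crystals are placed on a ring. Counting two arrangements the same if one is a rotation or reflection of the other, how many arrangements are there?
(6-1)!/2 = 120/2 = 60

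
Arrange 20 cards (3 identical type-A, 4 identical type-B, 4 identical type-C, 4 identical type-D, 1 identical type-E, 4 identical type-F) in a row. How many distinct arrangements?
20! / (3! × 4! × 4! × 4! × 1! × 4!) = 1222160940000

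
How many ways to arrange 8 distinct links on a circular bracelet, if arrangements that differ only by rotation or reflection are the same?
(8-1)!/2 = 5040/2 = 2520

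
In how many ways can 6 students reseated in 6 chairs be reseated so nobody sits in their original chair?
!6 = Σ_{j=0}^{6} (-1)^j·6!/j! = 720 - 720 + 360 - 120 + 30 - 6 + 1 = 265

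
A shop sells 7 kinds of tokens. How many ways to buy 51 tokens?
C(51+7-1, 7-1) = C(57, 6) = 36288252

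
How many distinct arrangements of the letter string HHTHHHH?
7! / (1! × 6!) = 7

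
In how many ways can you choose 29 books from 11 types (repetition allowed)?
C(29+11-1, 11-1) = C(39, 10) = 635745396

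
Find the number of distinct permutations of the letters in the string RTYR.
4! / (2! × 1! × 1!) = 12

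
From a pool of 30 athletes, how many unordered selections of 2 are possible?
C(30,2) = 30!/(2!×28!) = 435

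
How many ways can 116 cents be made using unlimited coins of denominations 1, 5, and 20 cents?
Coefficient of x^116 in 1/(1-x^1) · 1/(1-x^5) · 1/(1-x^20). Case on j = number of 20-cent coins (j = 0..5); remainder r = 116 - 20j is made from {1,5} in ⌊r/5⌋+1 ways. r = 116, 96, 76, 56, 36, 16 → 24 + 20 + 16 + 12 + 8 + 4 = 84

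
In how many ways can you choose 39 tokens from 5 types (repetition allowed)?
C(39+5-1, 5-1) = C(43, 4) = 123410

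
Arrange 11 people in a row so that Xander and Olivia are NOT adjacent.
Total - adjacent = 11! - (11-1)!×2 = 39916800 - 7257600 = 32659200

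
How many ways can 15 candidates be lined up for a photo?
15! = 1307674368000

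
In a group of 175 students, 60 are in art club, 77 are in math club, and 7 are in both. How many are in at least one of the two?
|A∪B| = |A| + |B| - |A∩B| = 60 + 77 - 7 = 130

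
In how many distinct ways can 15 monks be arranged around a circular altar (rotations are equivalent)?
Circular: fix one position, arrange the rest. (15-1)! = 87178291200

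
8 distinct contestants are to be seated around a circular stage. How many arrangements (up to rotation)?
Circular: fix one position, arrange the rest. (8-1)! = 5040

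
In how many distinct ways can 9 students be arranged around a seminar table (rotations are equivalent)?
Circular: fix one position, arrange the rest. (9-1)! = 40320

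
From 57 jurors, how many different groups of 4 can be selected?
C(57,4) = 57!/(4!×53!) = 395010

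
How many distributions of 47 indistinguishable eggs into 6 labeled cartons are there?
C(47+6-1, 6-1) = C(52, 5) = 2598960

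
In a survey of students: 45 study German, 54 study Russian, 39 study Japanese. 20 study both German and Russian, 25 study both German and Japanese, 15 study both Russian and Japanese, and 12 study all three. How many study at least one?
|A∪B∪C| = 45+54+39-20-25-15+12 = 90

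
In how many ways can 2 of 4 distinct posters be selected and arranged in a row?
P(4,2) = 4!/(4-2)! = 12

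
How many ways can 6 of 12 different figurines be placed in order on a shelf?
P(12,6) = 12!/(12-6)! = 665280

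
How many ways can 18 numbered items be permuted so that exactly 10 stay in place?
Choose the 10 fixed points C(18,10) = 43758, derange the rest: !8 = Σ_{j=0}^{8} (-1)^j·8!/j! = 40320 - 40320 + 20160 - 6720 + 1680 - 336 + 56 - 8 + 1 = 14833. Product = 43758 × 14833 = 649062414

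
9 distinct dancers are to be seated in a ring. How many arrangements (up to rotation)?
Circular: fix one position, arrange the rest. (9-1)! = 40320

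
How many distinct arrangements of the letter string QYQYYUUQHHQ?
11! / (4! × 2! × 3! × 2!) = 69300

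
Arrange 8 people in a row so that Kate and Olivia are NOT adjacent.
Total - adjacent = 8! - (8-1)!×2 = 40320 - 10080 = 30240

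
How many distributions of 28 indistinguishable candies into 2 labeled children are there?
C(28+2-1, 2-1) = C(29, 1) = 29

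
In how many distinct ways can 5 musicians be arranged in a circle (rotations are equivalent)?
Circular: fix one position, arrange the rest. (5-1)! = 24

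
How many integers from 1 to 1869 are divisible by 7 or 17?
⌊1869/7⌋ + ⌊1869/17⌋ - ⌊1869/119⌋ = 267 + 109 - 15 = 361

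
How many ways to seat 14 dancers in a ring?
Circular: fix one position, arrange the rest. (14-1)! = 6227020800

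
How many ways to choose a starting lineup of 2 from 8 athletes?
C(8,2) = 8!/(2!×6!) = 28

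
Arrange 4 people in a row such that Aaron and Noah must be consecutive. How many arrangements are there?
Treat the 2 as one block: (4-2+1)! × 2! = 6 × 2 = 12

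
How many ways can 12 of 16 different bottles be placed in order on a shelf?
P(16,12) = 16!/(16-12)! = 871782912000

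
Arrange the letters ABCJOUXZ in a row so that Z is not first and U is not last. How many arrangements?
By inclusion-exclusion: 8! - 2×(8-1)! + (8-2)! = 40320 - 10080 + 720 = 30960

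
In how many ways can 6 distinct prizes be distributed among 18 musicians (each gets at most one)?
P(18,6) = 18!/(18-6)! = 13366080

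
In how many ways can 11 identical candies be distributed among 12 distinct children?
C(11+12-1, 12-1) = C(22, 11) = 705432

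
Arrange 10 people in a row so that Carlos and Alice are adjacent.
Treat as block: (10-1)! × 2! = 362880 × 2 = 725760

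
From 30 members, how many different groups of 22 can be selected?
C(30,22) = 30!/(22!×8!) = 5852925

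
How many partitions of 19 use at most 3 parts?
By conjugation, equals partitions of 19 into parts ≤ 3. Let r_j(i) = number of partitions of i into parts ≤ j, for i = 0..19. r_1(i) = 1 for all i; r_j(i) = r_{j-1}(i) + r_j(i-j). Rows j = 2..3: ≤2: 1 1 2 2 3 3 4 4 5 5 6 6 7 7 8 8 9 9 10 10; ≤3: 1 1 2 3 4 5 7 8 10 12 14 16 19 21 24 27 30 33 37 40. r_3(19) = 40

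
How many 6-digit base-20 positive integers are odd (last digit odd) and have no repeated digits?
Last∈{1,3,5,7,9,11,13,15,17,19}. Last=0: 0. Last nonzero: 10×18×P(18,4) = 13219200. Total = 13219200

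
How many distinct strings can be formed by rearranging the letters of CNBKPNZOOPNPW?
13! / (3! × 1! × 1! × 3! × 1! × 2! × 1! × 1!) = 86486400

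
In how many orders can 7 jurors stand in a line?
7! = 5040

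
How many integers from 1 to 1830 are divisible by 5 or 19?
⌊1830/5⌋ + ⌊1830/19⌋ - ⌊1830/95⌋ = 366 + 96 - 19 = 443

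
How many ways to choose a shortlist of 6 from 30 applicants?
C(30,6) = 30!/(6!×24!) = 593775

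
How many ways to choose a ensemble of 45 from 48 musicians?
C(48,45) = 48!/(45!×3!) = 17296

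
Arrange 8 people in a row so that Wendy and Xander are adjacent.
Treat as block: (8-1)! × 2! = 5040 × 2 = 10080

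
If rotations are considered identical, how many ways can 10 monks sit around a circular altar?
Circular: fix one position, arrange the rest. (10-1)! = 362880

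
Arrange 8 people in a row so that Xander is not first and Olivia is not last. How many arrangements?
By inclusion-exclusion: 8! - 2×(8-1)! + (8-2)! = 40320 - 10080 + 720 = 30960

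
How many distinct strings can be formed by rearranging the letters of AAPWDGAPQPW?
11! / (3! × 1! × 3! × 2! × 1! × 1!) = 554400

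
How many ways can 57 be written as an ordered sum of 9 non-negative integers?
C(57+9-1, 9-1) = C(65, 8) = 5047381560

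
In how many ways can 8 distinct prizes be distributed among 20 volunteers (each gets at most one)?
P(20,8) = 20!/(20-8)! = 5079110400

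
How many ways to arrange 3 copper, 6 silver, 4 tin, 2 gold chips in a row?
15! / (3! × 6! × 4! × 2!) = 6306300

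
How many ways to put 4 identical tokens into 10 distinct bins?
C(4+10-1, 10-1) = C(13, 9) = 715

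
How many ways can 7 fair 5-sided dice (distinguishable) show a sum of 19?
Coefficient of x^19 in (x + x² + ... + x^5)^7. By inclusion-exclusion on dice exceeding 5: Σ_j (-1)^j C(7,j)·C(19-1-5j, 6) = C(7,0)·C(18,6) - C(7,1)·C(13,6) + C(7,2)·C(8,6) = 1·18564 - 7·1716 + 21·28 = 7140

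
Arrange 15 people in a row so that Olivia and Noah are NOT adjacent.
Total - adjacent = 15! - (15-1)!×2 = 1307674368000 - 174356582400 = 1133317785600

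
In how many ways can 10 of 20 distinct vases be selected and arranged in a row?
P(20,10) = 20!/(20-10)! = 670442572800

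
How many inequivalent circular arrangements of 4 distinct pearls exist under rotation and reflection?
(4-1)!/2 = 6/2 = 3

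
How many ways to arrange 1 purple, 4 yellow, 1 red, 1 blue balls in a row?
7! / (1! × 4! × 1! × 1!) = 210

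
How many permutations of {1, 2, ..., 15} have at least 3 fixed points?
Exactly j fixed points: C(15,j)·!(15-j); sum over j ≥ 3 (derangement numbers via !m = (m-1)·(!(m-1) + !(m-2)): !0..!12 = 1, 0, 1, 2, 9, 44, 265, 1854, 14833, 133496, 1334961, 14684570, 176214841). Σ_{j=3}^{15} C(15,j)·!(15-j) = C(15,3)·!12 + C(15,4)·!11 + C(15,5)·!10 + C(15,6)·!9 + C(15,7)·!8 + C(15,8)·!7 + C(15,9)·!6 + C(15,10)·!5 + C(15,11)·!4 + C(15,12)·!3 + C(15,13)·!2 + C(15,14)·!1 + C(15,15)·!0 = 455·176214841 + 1365·14684570 + 3003·1334961 + 5005·133496 + 6435·14833 + 6435·1854 + 5005·265 + 3003·44 + 1365·9 + 455·2 + 105·1 + 15·0 + 1·1 = 105008078671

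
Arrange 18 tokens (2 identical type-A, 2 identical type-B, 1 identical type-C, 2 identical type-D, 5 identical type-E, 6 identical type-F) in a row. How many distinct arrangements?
18! / (2! × 2! × 1! × 2! × 5! × 6!) = 9262693440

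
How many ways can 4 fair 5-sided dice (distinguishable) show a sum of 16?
Coefficient of x^16 in (x + x² + ... + x^5)^4. By inclusion-exclusion on dice exceeding 5: Σ_j (-1)^j C(4,j)·C(16-1-5j, 3) = C(4,0)·C(15,3) - C(4,1)·C(10,3) + C(4,2)·C(5,3) = 1·455 - 4·120 + 6·10 = 35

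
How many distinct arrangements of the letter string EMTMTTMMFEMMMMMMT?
17! / (2! × 10! × 1! × 4!) = 2042040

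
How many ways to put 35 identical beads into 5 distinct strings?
C(35+5-1, 5-1) = C(39, 4) = 82251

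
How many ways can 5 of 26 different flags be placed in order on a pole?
P(26,5) = 26!/(26-5)! = 7893600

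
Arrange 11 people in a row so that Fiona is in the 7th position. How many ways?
Fix one position: (11-1)! = 3628800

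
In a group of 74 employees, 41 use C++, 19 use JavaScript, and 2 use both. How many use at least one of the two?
|A∪B| = |A| + |B| - |A∩B| = 41 + 19 - 2 = 58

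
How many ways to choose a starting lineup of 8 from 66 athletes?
C(66,8) = 66!/(8!×58!) = 5743572120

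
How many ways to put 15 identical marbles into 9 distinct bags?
C(15+9-1, 9-1) = C(23, 8) = 490314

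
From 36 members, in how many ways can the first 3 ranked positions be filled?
P(36,3) = 36!/(36-3)! = 42840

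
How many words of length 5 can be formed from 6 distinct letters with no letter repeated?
P(6,5) = 6!/(6-5)! = 720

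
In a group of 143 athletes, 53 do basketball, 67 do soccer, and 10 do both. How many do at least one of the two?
|A∪B| = |A| + |B| - |A∩B| = 53 + 67 - 10 = 110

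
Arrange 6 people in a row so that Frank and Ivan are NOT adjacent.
Total - adjacent = 6! - (6-1)!×2 = 720 - 240 = 480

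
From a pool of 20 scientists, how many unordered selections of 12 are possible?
C(20,12) = 20!/(12!×8!) = 125970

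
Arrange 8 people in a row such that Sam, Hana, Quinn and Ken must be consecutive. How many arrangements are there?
Treat the 4 as one block: (8-4+1)! × 4! = 120 × 24 = 2880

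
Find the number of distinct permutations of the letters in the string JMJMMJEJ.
8! / (3! × 1! × 4!) = 280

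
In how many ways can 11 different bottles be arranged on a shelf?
11! = 39916800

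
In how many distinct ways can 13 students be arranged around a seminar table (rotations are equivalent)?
Circular: fix one position, arrange the rest. (13-1)! = 479001600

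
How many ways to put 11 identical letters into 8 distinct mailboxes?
C(11+8-1, 8-1) = C(18, 7) = 31824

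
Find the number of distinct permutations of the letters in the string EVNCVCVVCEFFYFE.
15! / (1! × 3! × 4! × 3! × 3! × 1!) = 252252000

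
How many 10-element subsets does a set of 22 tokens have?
C(22,10) = 22!/(10!×12!) = 646646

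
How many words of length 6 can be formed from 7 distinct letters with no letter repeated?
P(7,6) = 7!/(7-6)! = 5040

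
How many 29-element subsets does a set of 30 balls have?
C(30,29) = 30!/(29!×1!) = 30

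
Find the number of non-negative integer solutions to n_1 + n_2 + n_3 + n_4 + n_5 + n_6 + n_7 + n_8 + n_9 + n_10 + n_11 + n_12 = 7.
C(7+12-1, 12-1) = C(18, 11) = 31824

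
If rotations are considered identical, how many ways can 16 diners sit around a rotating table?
Circular: fix one position, arrange the rest. (16-1)! = 1307674368000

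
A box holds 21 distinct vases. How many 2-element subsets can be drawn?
C(21,2) = 21!/(2!×19!) = 210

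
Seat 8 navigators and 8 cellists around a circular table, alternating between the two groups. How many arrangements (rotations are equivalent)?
Fix one of the navigators: (8-1)! ways for the remaining navigators, × 8! ways for the cellists = 5040 × 40320 = 203212800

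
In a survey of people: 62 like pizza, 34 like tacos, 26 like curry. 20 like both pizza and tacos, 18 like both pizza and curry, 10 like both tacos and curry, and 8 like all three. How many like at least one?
|A∪B∪C| = 62+34+26-20-18-10+8 = 82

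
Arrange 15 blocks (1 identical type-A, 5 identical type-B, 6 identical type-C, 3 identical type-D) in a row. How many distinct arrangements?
15! / (1! × 5! × 6! × 3!) = 2522520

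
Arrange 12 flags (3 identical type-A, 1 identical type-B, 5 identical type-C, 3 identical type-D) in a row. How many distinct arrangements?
12! / (3! × 1! × 5! × 3!) = 110880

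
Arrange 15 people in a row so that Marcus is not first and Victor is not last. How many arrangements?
By inclusion-exclusion: 15! - 2×(15-1)! + (15-2)! = 1307674368000 - 174356582400 + 6227020800 = 1139544806400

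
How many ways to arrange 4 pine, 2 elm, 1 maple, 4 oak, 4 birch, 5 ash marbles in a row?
20! / (4! × 2! × 1! × 4! × 4! × 5!) = 733296564000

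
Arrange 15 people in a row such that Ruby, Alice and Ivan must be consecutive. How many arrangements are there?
Treat the 3 as one block: (15-3+1)! × 3! = 6227020800 × 6 = 37362124800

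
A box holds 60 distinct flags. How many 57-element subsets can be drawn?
C(60,57) = 60!/(57!×3!) = 34220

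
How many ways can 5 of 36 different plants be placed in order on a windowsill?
P(36,5) = 36!/(36-5)! = 45239040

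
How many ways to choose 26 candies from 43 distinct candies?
C(43,26) = 43!/(26!×17!) = 421171648758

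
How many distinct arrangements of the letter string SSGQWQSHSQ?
10! / (4! × 3! × 1! × 1! × 1!) = 25200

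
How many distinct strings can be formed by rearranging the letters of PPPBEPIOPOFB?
12! / (5! × 2! × 2! × 1! × 1! × 1!) = 997920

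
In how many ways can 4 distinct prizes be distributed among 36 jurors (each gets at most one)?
P(36,4) = 36!/(36-4)! = 1413720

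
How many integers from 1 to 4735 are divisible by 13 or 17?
⌊4735/13⌋ + ⌊4735/17⌋ - ⌊4735/221⌋ = 364 + 278 - 21 = 621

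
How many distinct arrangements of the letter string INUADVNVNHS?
11! / (1! × 2! × 1! × 1! × 3! × 1! × 1! × 1!) = 3326400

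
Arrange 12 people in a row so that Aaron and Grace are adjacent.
Treat as block: (12-1)! × 2! = 39916800 × 2 = 79833600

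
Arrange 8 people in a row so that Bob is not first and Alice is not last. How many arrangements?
By inclusion-exclusion: 8! - 2×(8-1)! + (8-2)! = 40320 - 10080 + 720 = 30960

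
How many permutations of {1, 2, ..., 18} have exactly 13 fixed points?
Choose the 13 fixed points C(18,13) = 8568, derange the rest: !5 = Σ_{j=0}^{5} (-1)^j·5!/j! = 120 - 120 + 60 - 20 + 5 - 1 = 44. Product = 8568 × 44 = 376992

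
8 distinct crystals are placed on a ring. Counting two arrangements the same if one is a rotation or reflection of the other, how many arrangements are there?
(8-1)!/2 = 5040/2 = 2520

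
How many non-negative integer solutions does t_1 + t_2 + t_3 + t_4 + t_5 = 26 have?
C(26+5-1, 5-1) = C(30, 4) = 27405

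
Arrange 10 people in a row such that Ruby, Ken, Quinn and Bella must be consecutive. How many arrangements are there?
Treat the 4 as one block: (10-4+1)! × 4! = 5040 × 24 = 120960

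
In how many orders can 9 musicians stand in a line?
9! = 362880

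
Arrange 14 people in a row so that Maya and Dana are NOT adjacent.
Total - adjacent = 14! - (14-1)!×2 = 87178291200 - 12454041600 = 74724249600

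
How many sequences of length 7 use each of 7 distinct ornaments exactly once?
7! = 5040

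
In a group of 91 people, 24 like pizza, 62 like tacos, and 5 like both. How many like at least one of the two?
|A∪B| = |A| + |B| - |A∩B| = 24 + 62 - 5 = 81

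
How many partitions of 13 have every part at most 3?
Let r_j(i) = number of partitions of i into parts ≤ j, for i = 0..13. r_1(i) = 1 for all i; r_j(i) = r_{j-1}(i) + r_j(i-j). Rows j = 2..3: ≤2: 1 1 2 2 3 3 4 4 5 5 6 6 7 7; ≤3: 1 1 2 3 4 5 7 8 10 12 14 16 19 21. r_3(13) = 21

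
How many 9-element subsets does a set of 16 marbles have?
C(16,9) = 16!/(9!×7!) = 11440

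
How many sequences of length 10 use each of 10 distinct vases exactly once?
10! = 3628800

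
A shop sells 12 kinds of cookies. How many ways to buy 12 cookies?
C(12+12-1, 12-1) = C(23, 11) = 1352078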